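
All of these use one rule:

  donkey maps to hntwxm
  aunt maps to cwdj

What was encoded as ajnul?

clear

The output letters match the input read backwards, each shifted +9: donkey reversed is yeknod. Read the word backwards and shift each letter +9.
Reversing it on ajnul: shift back: a−9=r, j−9=a, n−9=e, u−9=l, l−9=c → raelc; then reverse → clear.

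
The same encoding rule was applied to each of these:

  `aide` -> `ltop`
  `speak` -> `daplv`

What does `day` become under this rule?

Compare letters: a→l is +11, i→t is +11, d→o is +11 — a constant shift. This is a Caesar cipher with shift 11.
On day: d+11=o, a+11=l, y+11=j.

olj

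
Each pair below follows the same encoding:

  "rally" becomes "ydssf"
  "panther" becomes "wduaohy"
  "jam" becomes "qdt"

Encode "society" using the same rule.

The rule splits by letter class: vowels +3, consonants +7.
For society: s(cons)+7=z, o(vowel)+3=r, c(cons)+7=j, i(vowel)+3=l, e(vowel)+3=h, t(cons)+7=a, y(cons)+7=f.

zrjlhaf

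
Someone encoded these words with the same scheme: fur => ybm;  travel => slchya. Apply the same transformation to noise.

lzpvu

The output letters match the input read backwards, each shifted +7: fur reversed is ruf. The word is reversed, then every letter is shifted forward by 7.
For noise: reverse → esion; then shift: e+7=l, s+7=z, i+7=p, o+7=v, n+7=u.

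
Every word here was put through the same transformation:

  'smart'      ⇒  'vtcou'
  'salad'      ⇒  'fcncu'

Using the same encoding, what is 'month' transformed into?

Two steps: reverse the string, then apply a Caesar shift of +2.
Applying it to month: reverse → htnom; then shift: h+2=j, t+2=v, n+2=p, o+2=q, m+2=o.

jvpqo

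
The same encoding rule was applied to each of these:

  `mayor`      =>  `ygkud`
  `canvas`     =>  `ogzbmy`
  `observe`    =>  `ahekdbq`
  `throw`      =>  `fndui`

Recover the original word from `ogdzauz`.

cartoon

Shifts by position in mayor: pos 0: m→y (+12), pos 1: a→g (+6), pos 2: y→k (+12), pos 3: o→u (+6) — repeating every 2. The shifts repeat in a cycle of length 2: positions 0,1,… shift by +12, +6, then the pattern repeats.
Undoing it on ogdzauz: o−12=c, g−6=a, d−12=r, z−6=t, a−12=o, u−6=o, z−12=n.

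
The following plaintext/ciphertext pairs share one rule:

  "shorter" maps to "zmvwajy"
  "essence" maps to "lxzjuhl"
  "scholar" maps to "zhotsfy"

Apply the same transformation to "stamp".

Shifts by position in shorter: pos 0: s→z (+7), pos 1: h→m (+5), pos 2: o→v (+7), pos 3: r→w (+5) — repeating every 2. It's a Vigenère-style cipher with numeric key [7,5]: position i shifts by key[i mod 2].
On stamp: s+7=z, t+5=y, a+7=h, m+5=r, p+7=w.

zyhrw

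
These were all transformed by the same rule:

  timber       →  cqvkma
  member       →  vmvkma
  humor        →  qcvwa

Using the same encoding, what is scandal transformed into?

bliwmiu

The shift depends on letter class: consonant t→c is +9, but vowel i→q is +8. Two shifts are in play — +8 for a/e/i/o/u, +9 for every other letter.
For scandal: s(cons)+9=b, c(cons)+9=l, a(vowel)+8=i, n(cons)+9=w, d(cons)+9=m, a(vowel)+8=i, l(cons)+9=u.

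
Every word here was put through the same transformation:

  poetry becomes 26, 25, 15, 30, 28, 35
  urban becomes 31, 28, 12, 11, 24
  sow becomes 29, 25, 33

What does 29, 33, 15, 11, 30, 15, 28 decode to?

sweater

p is letter #16 and maps to 26: an offset of 10. Each letter is replaced by its alphabet position (a=1..z=26) + 10.
Reversing it on 29, 33, 15, 11, 30, 15, 28: 29→(29−10)÷1=19=s, 33→(33−10)÷1=23=w, 15→(15−10)÷1=5=e, 11→(11−10)÷1=1=a, 30→(30−10)÷1=20=t, 15→(15−10)÷1=5=e, 28→(28−10)÷1=18=r.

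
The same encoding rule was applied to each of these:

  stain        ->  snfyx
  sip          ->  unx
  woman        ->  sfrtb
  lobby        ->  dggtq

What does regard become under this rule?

The output letters match the input read backwards, each shifted +5: stain reversed is niats. The word is reversed, then every letter is shifted forward by 5.
For regard: reverse → drager; then shift: d+5=i, r+5=w, a+5=f, g+5=l, e+5=j, r+5=w.

iwfljw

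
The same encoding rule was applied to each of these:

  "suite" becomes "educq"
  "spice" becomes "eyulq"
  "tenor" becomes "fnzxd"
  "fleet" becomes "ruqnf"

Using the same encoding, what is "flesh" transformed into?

Shifts by position in suite: pos 0: s→e (+12), pos 1: u→d (+9), pos 2: i→u (+12), pos 3: t→c (+9) — repeating every 2. A repeating key of period 2 is used — shifts +12, +9 over and over.
On flesh: f+12=r, l+9=u, e+12=q, s+9=b, h+12=t.

ruqbt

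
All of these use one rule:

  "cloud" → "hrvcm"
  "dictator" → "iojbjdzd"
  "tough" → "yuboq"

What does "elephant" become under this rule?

jrlxqkyf

In cloud: c→h is +5, l→r is +6, o→v is +7, u→c is +8 — the shift increases by 1 each position. Each letter shifts forward by (position + 5), i.e. 5, 6, 7, … — the shift grows by one for each successive letter.
For elephant: e+5=j, l+6=r, e+7=l, p+8=x, h+9=q, a+10=k, n+11=y, t+12=f.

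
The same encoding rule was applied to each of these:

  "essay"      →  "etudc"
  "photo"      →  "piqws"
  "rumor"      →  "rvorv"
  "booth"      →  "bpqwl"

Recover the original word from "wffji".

In essay: e→e is +0, s→t is +1, s→u is +2, a→d is +3 — the shift increases by 1 each position. The shift increases by 1 at each position, starting from +0: 0, 1, 2, ….
Undoing it on wffji: w−0=w, f−1=e, f−2=d, j−3=g, i−4=e.

wedge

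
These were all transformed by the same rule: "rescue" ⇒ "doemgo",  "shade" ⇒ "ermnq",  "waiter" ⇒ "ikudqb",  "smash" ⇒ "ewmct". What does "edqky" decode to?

steam

Shifts by position in rescue: pos 0: r→d (+12), pos 1: e→o (+10), pos 2: s→e (+12), pos 3: c→m (+10) — repeating every 2. A repeating key of period 2 is used — shifts +12, +10 over and over.
Decoding edqky: e−12=s, d−10=t, q−12=e, k−10=a, y−12=m.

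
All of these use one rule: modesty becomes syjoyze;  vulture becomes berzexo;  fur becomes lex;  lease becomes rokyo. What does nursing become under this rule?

texystm

The shift depends on letter class: consonant m→s is +6, but vowel o→y is +10. The rule splits by letter class: vowels +10, consonants +6.
On nursing: n(cons)+6=t, u(vowel)+10=e, r(cons)+6=x, s(cons)+6=y, i(vowel)+10=s, n(cons)+6=t, g(cons)+6=m.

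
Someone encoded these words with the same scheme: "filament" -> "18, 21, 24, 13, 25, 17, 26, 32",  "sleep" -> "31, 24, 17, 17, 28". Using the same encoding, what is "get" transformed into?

19, 17, 32

The number is (letter's place in the alphabet, a=1) + 12.
For get: g=7→19, e=5→17, t=20→32.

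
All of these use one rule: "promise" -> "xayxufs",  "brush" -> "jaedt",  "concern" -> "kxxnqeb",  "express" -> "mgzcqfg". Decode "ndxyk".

In promise: p→x is +8, r→a is +9, o→y is +10, m→x is +11 — the shift increases by 1 each position. Each letter shifts forward by (position + 8), i.e. 8, 9, 10, … — the shift grows by one for each successive letter.
Reversing it on ndxyk: n−8=f, d−9=u, x−10=n, y−11=n, k−12=y.

funny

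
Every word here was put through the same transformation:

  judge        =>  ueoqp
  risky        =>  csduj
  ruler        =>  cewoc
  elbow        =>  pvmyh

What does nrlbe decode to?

chart

Shifts by position in judge: pos 0: j→u (+11), pos 1: u→e (+10), pos 2: d→o (+11), pos 3: g→q (+10) — repeating every 2. The shifts repeat in a cycle of length 2: positions 0,1,… shift by +11, +10, then the pattern repeats.
Decoding nrlbe: n−11=c, r−10=h, l−11=a, b−10=r, e−11=t.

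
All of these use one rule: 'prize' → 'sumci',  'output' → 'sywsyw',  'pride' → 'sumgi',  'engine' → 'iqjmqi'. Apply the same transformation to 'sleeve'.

voiiyi

Vowels shift forward by 4 and consonants shift forward by 3.
On sleeve: s(cons)+3=v, l(cons)+3=o, e(vowel)+4=i, e(vowel)+4=i, v(cons)+3=y, e(vowel)+4=i.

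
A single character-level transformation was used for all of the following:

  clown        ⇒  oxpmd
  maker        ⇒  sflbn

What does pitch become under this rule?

idujq

Read the word backwards and shift each letter +1.
On pitch: reverse → hctip; then shift: h+1=i, c+1=d, t+1=u, i+1=j, p+1=q.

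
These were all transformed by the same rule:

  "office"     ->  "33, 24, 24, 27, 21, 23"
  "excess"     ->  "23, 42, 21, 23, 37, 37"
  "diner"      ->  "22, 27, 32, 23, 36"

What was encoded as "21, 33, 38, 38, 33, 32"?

o is letter #15 and maps to 33: an offset of 18. Each letter is replaced by its alphabet position (a=1..z=26) + 18.
Undoing it on 21, 33, 38, 38, 33, 32: 21→(21−18)÷1=3=c, 33→(33−18)÷1=15=o, 38→(38−18)÷1=20=t, 38→(38−18)÷1=20=t, 33→(33−18)÷1=15=o, 32→(32−18)÷1=14=n.

cotton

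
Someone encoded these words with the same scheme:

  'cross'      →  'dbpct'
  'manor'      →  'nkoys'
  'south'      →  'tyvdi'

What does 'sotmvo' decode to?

rescue

Shifts by position in cross: pos 0: c→d (+1), pos 1: r→b (+10), pos 2: o→p (+1), pos 3: s→c (+10) — repeating every 2. A repeating key of period 2 is used — shifts +1, +10 over and over.
Undoing it on sotmvo: s−1=r, o−10=e, t−1=s, m−10=c, v−1=u, o−10=e.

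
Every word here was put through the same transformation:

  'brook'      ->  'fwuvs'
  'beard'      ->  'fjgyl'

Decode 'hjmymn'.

degree

Letter i (0-indexed) is shifted by i+4, so successive shifts are 4, 5, 6, ….
Reversing it on hjmymn: h−4=d, j−5=e, m−6=g, y−7=r, m−8=e, n−9=e.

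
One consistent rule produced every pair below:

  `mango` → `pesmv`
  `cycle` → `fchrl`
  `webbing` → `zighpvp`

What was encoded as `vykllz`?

suffer

In mango: m→p is +3, a→e is +4, n→s is +5, g→m is +6 — the shift increases by 1 each position. The shift increases by 1 at each position, starting from +3: 3, 4, 5, ….
Decoding vykllz: v−3=s, y−4=u, k−5=f, l−6=f, l−7=e, z−8=r.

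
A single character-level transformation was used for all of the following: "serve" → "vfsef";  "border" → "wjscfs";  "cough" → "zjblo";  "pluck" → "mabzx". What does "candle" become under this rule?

ztgcaf

This is an affine cipher: with a=0,…,z=25, each position x becomes (3x+19) mod 26.
Applying it to candle: c(2)→3·2+19≡25=z; a(0)→3·0+19≡19=t; n(13)→3·13+19≡6=g; d(3)→3·3+19≡2=c; l(11)→3·11+19≡0=a; e(4)→3·4+19≡5=f (all mod 26).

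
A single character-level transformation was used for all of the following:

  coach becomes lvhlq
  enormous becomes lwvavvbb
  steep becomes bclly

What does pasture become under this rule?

yhbcbal

The shift depends on letter class: consonant c→l is +9, but vowel o→v is +7. Two shifts are in play — +7 for a/e/i/o/u, +9 for every other letter.
For pasture: p(cons)+9=y, a(vowel)+7=h, s(cons)+9=b, t(cons)+9=c, u(vowel)+7=b, r(cons)+9=a, e(vowel)+7=l.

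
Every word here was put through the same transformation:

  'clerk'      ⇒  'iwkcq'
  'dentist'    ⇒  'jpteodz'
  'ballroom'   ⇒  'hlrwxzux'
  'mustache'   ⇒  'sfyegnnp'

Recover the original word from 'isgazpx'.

Shifts by position in clerk: pos 0: c→i (+6), pos 1: l→w (+11), pos 2: e→k (+6), pos 3: r→c (+11) — repeating every 2. A repeating key of period 2 is used — shifts +6, +11 over and over.
Undoing it on isgazpx: i−6=c, s−11=h, g−6=a, a−11=p, z−6=t, p−11=e, x−6=r.

chapter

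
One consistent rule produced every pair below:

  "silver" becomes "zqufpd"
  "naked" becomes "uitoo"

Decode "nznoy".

green

Each letter shifts forward by (position + 7), i.e. 7, 8, 9, … — the shift grows by one for each successive letter.
Undoing it on nznoy: n−7=g, z−8=r, n−9=e, o−10=e, y−11=n.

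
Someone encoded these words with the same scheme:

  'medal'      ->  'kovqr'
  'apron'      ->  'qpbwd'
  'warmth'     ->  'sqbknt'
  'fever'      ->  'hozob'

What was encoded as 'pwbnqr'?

Treating letters as 0–25, the rule is x ↦ 19x + 16 (mod 26).
Reversing it on pwbnqr: p(15)→11·(15−16)≡15=p; w(22)→11·(22−16)≡14=o; b(1)→11·(1−16)≡17=r; n(13)→11·(13−16)≡19=t; q(16)→11·(16−16)≡0=a; r(17)→11·(17−16)≡11=l (all mod 26).

portal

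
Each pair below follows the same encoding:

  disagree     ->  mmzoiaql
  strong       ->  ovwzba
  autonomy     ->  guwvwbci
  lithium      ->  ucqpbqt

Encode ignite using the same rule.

mbqvoq

Read the word backwards and shift each letter +8.
Applying it to ignite: reverse → etingi; then shift: e+8=m, t+8=b, i+8=q, n+8=v, g+8=o, i+8=q.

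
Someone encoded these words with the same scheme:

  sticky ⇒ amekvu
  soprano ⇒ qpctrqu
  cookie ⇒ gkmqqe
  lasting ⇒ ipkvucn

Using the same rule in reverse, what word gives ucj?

has

The output letters match the input read backwards, each shifted +2: sticky reversed is ykcits. The word is reversed, then every letter is shifted forward by 2.
Decoding ucj: shift back: u−2=s, c−2=a, j−2=h → sah; then reverse → has.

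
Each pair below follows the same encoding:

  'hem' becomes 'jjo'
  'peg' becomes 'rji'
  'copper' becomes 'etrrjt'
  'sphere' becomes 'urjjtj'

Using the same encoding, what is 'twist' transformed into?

Vowels shift forward by 5 and consonants shift forward by 2.
Applying it to twist: t(cons)+2=v, w(cons)+2=y, i(vowel)+5=n, s(cons)+2=u, t(cons)+2=v.

vynuv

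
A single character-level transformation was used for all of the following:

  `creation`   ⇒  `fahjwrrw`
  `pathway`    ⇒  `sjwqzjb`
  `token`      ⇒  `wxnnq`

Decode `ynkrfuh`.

vehicle

Shifts by position in creation: pos 0: c→f (+3), pos 1: r→a (+9), pos 2: e→h (+3), pos 3: a→j (+9) — repeating every 2. The shifts repeat in a cycle of length 2: positions 0,1,… shift by +3, +9, then the pattern repeats.
Undoing it on ynkrfuh: y−3=v, n−9=e, k−3=h, r−9=i, f−3=c, u−9=l, h−3=e.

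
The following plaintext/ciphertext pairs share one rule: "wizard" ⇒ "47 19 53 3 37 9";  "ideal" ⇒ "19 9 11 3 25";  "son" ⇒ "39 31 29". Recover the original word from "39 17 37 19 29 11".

shrine

w(#23)→47 and i(#9)→19: differences scale by 2, so n = 2·pos + 1. The formula is n = 2×(alphabet index, a=1) + 1.
Decoding 39 17 37 19 29 11: 39→(39−1)÷2=19=s, 17→(17−1)÷2=8=h, 37→(37−1)÷2=18=r, 19→(19−1)÷2=9=i, 29→(29−1)÷2=14=n, 11→(11−1)÷2=5=e.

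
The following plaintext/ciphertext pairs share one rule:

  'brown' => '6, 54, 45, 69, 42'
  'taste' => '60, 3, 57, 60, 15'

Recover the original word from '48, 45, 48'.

b(#2)→6 and r(#18)→54: differences scale by 3, so n = 3·pos + 0. With a=1..z=26, the number is 3·pos.
Undoing it on 48, 45, 48: 48→(48−0)÷3=16=p, 45→(45−0)÷3=15=o, 48→(48−0)÷3=16=p.

pop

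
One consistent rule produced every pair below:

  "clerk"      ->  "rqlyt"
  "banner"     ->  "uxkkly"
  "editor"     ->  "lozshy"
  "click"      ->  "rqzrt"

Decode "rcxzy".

chair

c(2)→r(17) and l(11)→q(16) fit y≡23x+23 (mod 26); the inverse of 23 mod 26 is 17. Each letter's alphabet position (a=0..z=25) is mapped through 23·x+23 mod 26 — an affine cipher.
Decoding rcxzy: r(17)→17·(17−23)≡2=c; c(2)→17·(2−23)≡7=h; x(23)→17·(23−23)≡0=a; z(25)→17·(25−23)≡8=i; y(24)→17·(24−23)≡17=r (all mod 26).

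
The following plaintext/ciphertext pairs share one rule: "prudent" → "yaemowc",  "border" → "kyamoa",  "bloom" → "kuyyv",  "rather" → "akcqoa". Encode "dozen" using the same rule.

myiow

The shift depends on letter class: consonant p→y is +9, but vowel u→e is +10. The rule splits by letter class: vowels +10, consonants +9.
On dozen: d(cons)+9=m, o(vowel)+10=y, z(cons)+9=i, e(vowel)+10=o, n(cons)+9=w.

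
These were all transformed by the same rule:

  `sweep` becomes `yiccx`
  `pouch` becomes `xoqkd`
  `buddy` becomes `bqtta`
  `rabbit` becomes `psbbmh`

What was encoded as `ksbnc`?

cable

This is an affine cipher: with a=0,…,z=25, each position x becomes (9x+18) mod 26.
Decoding ksbnc: k(10)→3·(10−18)≡2=c; s(18)→3·(18−18)≡0=a; b(1)→3·(1−18)≡1=b; n(13)→3·(13−18)≡11=l; c(2)→3·(2−18)≡4=e (all mod 26).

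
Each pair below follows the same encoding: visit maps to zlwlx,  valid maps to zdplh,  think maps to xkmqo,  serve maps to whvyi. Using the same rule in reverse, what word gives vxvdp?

Shifts by position in visit: pos 0: v→z (+4), pos 1: i→l (+3), pos 2: s→w (+4), pos 3: i→l (+3) — repeating every 2. The shifts repeat in a cycle of length 2: positions 0,1,… shift by +4, +3, then the pattern repeats.
Undoing it on vxvdp: v−4=r, x−3=u, v−4=r, d−3=a, p−4=l.

rural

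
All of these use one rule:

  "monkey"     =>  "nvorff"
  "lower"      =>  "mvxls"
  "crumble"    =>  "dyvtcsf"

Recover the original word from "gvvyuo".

The shifts repeat in a cycle of length 2: positions 0,1,… shift by +1, +7, then the pattern repeats.
Decoding gvvyuo: g−1=f, v−7=o, v−1=u, y−7=r, u−1=t, o−7=h.

fourth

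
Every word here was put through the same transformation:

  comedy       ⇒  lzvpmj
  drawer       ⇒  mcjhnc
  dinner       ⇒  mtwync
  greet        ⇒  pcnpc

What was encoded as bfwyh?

It's a Vigenère-style cipher with numeric key [9,11]: position i shifts by key[i mod 2].
Undoing it on bfwyh: b−9=s, f−11=u, w−9=n, y−11=n, h−9=y.

sunny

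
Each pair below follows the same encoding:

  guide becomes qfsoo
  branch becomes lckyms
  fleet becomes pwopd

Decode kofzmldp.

advocate

Shifts by position in guide: pos 0: g→q (+10), pos 1: u→f (+11), pos 2: i→s (+10), pos 3: d→o (+11) — repeating every 2. The shifts repeat in a cycle of length 2: positions 0,1,… shift by +10, +11, then the pattern repeats.
Decoding kofzmldp: k−10=a, o−11=d, f−10=v, z−11=o, m−10=c, l−11=a, d−10=t, p−11=e.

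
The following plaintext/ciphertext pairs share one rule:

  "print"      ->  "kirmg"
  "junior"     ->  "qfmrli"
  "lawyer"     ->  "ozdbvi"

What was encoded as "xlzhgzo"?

Each pair mirrors across the alphabet (p↔k, r↔i, i↔r): positions sum to 25. This is the alphabet-reversal cipher (Atbash): a becomes z, b becomes y, etc.
Reversing it on xlzhgzo: x↔c, l↔o, z↔a, h↔s, g↔t, z↔a, o↔l.

coastal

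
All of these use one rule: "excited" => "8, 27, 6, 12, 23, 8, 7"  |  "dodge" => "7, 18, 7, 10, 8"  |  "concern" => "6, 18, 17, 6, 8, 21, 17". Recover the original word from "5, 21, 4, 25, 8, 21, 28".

bravery

e is letter #5 and maps to 8: an offset of 3. Each letter is replaced by its alphabet position (a=1..z=26) + 3.
Decoding 5, 21, 4, 25, 8, 21, 28: 5→(5−3)÷1=2=b, 21→(21−3)÷1=18=r, 4→(4−3)÷1=1=a, 25→(25−3)÷1=22=v, 8→(8−3)÷1=5=e, 21→(21−3)÷1=18=r, 28→(28−3)÷1=25=y.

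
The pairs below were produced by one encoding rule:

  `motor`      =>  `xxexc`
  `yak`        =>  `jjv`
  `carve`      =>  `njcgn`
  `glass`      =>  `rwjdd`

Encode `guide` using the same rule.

rdron

Two shifts are in play — +9 for a/e/i/o/u, +11 for every other letter.
For guide: g(cons)+11=r, u(vowel)+9=d, i(vowel)+9=r, d(cons)+11=o, e(vowel)+9=n.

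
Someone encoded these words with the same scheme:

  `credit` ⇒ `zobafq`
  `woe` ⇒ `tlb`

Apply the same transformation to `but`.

yrq

Compare letters: c→z is +23, r→o is +23, e→b is +23 — a constant shift. It's a constant shift of +23 (ROT23).
On but: b+23=y, u+23=r, t+23=q.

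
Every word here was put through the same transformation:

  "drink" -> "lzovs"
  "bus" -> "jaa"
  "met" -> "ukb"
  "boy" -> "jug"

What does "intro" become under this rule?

ovbzu

The shift depends on letter class: consonant d→l is +8, but vowel i→o is +6. The rule splits by letter class: vowels +6, consonants +8.
For intro: i(vowel)+6=o, n(cons)+8=v, t(cons)+8=b, r(cons)+8=z, o(vowel)+6=u.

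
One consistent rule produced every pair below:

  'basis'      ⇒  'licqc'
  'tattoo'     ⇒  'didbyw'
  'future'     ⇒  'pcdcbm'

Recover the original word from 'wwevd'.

Shifts by position in basis: pos 0: b→l (+10), pos 1: a→i (+8), pos 2: s→c (+10), pos 3: i→q (+8) — repeating every 2. The shifts repeat in a cycle of length 2: positions 0,1,… shift by +10, +8, then the pattern repeats.
Reversing it on wwevd: w−10=m, w−8=o, e−10=u, v−8=n, d−10=t.

mount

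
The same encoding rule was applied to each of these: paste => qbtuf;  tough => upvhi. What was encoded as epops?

donor

Every letter moves 1 place later in the alphabet, wrapping around z→a.
Reversing it on epops: e−1=d, p−1=o, o−1=n, p−1=o, s−1=r.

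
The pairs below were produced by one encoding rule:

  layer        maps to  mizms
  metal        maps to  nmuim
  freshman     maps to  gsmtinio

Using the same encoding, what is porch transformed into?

qwsdi

Vowels shift forward by 8 and consonants shift forward by 1.
Applying it to porch: p(cons)+1=q, o(vowel)+8=w, r(cons)+1=s, c(cons)+1=d, h(cons)+1=i.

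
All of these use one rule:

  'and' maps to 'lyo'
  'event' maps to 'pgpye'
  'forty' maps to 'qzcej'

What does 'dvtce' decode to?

skirt

Compare letters: a→l is +11, n→y is +11, d→o is +11 — a constant shift. Each letter is shifted forward by 11 in the alphabet (a Caesar shift of +11).
Reversing it on dvtce: d−11=s, v−11=k, t−11=i, c−11=r, e−11=t.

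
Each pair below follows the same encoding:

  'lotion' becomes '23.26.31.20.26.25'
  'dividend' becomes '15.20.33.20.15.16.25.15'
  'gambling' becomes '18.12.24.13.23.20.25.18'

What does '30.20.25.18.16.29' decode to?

singer

Letters become their 1-based position plus 11 (so a→12, b→13, …).
Reversing it on 30.20.25.18.16.29: 30→(30−11)÷1=19=s, 20→(20−11)÷1=9=i, 25→(25−11)÷1=14=n, 18→(18−11)÷1=7=g, 16→(16−11)÷1=5=e, 29→(29−11)÷1=18=r.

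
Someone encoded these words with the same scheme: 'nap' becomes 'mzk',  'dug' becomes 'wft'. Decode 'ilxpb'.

This is the alphabet-reversal cipher (Atbash): a becomes z, b becomes y, etc.
Reversing it on ilxpb: i↔r, l↔o, x↔c, p↔k, b↔y.

rocky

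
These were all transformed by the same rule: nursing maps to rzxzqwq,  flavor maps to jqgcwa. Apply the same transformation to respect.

vjywmld

Letter i (0-indexed) is shifted by i+4, so successive shifts are 4, 5, 6, ….
On respect: r+4=v, e+5=j, s+6=y, p+7=w, e+8=m, c+9=l, t+10=d.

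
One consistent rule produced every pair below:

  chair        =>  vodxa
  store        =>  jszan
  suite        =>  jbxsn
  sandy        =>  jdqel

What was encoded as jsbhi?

stump

Treating letters as 0–25, the rule is x ↦ 9x + 3 (mod 26).
Decoding jsbhi: j(9)→3·(9−3)≡18=s; s(18)→3·(18−3)≡19=t; b(1)→3·(1−3)≡20=u; h(7)→3·(7−3)≡12=m; i(8)→3·(8−3)≡15=p (all mod 26).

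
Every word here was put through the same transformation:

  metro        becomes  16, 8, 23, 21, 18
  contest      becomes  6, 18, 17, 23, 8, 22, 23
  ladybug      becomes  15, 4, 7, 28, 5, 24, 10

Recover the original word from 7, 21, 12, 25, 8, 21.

driver

m is letter #13 and maps to 16: an offset of 3. Letters become their 1-based position plus 3 (so a→4, b→5, …).
Reversing it on 7, 21, 12, 25, 8, 21: 7→(7−3)÷1=4=d, 21→(21−3)÷1=18=r, 12→(12−3)÷1=9=i, 25→(25−3)÷1=22=v, 8→(8−3)÷1=5=e, 21→(21−3)÷1=18=r.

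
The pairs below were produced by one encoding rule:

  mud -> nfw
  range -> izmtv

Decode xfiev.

curve

Each pair mirrors across the alphabet (m↔n, u↔f, d↔w): positions sum to 25. Letters are reflected about the middle of the alphabet (position → 25−position): Atbash.
Reversing it on xfiev: x↔c, f↔u, i↔r, e↔v, v↔e.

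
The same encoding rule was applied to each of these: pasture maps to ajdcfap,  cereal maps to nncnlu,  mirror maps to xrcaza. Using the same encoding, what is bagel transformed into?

mjrnw

A repeating key of period 2 is used — shifts +11, +9 over and over.
Applying it to bagel: b+11=m, a+9=j, g+11=r, e+9=n, l+11=w.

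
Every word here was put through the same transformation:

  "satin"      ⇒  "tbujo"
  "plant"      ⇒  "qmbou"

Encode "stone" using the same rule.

Compare letters: s→t is +1, a→b is +1, t→u is +1 — a constant shift. Every letter moves 1 place later in the alphabet, wrapping around z→a.
Applying it to stone: s+1=t, t+1=u, o+1=p, n+1=o, e+1=f.

tupof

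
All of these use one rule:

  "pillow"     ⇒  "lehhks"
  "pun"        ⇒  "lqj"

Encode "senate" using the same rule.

Compare letters: p→l is +22, i→e is +22, l→h is +22 — a constant shift. Every letter moves 22 places later in the alphabet, wrapping around z→a.
On senate: s+22=o, e+22=a, n+22=j, a+22=w, t+22=p, e+22=a.

oajwpa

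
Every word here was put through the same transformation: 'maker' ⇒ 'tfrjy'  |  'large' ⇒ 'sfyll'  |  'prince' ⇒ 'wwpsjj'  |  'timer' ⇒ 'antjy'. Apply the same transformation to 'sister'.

znzylw

Shifts by position in maker: pos 0: m→t (+7), pos 1: a→f (+5), pos 2: k→r (+7), pos 3: e→j (+5) — repeating every 2. It's a Vigenère-style cipher with numeric key [7,5]: position i shifts by key[i mod 2].
On sister: s+7=z, i+5=n, s+7=z, t+5=y, e+7=l, r+5=w.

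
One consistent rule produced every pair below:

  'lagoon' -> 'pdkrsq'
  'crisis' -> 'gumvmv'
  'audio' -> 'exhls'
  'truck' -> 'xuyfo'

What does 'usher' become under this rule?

Shifts by position in lagoon: pos 0: l→p (+4), pos 1: a→d (+3), pos 2: g→k (+4), pos 3: o→r (+3) — repeating every 2. It's a Vigenère-style cipher with numeric key [4,3]: position i shifts by key[i mod 2].
For usher: u+4=y, s+3=v, h+4=l, e+3=h, r+4=v.

yvlhv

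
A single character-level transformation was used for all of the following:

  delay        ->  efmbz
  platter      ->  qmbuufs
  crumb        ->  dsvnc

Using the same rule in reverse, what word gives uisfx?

Compare letters: d→e is +1, e→f is +1, l→m is +1 — a constant shift. It's a constant shift of +1 (ROT1).
Undoing it on uisfx: u−1=t, i−1=h, s−1=r, f−1=e, x−1=w.

threw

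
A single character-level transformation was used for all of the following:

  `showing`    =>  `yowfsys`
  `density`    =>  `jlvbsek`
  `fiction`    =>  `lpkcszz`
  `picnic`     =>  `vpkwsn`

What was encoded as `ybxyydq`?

suppose

In showing: s→y is +6, h→o is +7, o→w is +8, w→f is +9 — the shift increases by 1 each position. The shift increases by 1 at each position, starting from +6: 6, 7, 8, ….
Reversing it on ybxyydq: y−6=s, b−7=u, x−8=p, y−9=p, y−10=o, d−11=s, q−12=e.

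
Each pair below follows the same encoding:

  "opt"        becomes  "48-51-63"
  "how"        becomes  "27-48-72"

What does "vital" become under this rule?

o(#15)→48 and p(#16)→51: differences scale by 3, so n = 3·pos + 3. The formula is n = 3×(alphabet index, a=1) + 3.
For vital: v=22→69, i=9→30, t=20→63, a=1→6, l=12→39.

69-30-63-6-39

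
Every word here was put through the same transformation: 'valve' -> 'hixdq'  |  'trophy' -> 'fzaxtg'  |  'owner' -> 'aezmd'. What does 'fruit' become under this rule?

Shifts by position in valve: pos 0: v→h (+12), pos 1: a→i (+8), pos 2: l→x (+12), pos 3: v→d (+8) — repeating every 2. A repeating key of period 2 is used — shifts +12, +8 over and over.
On fruit: f+12=r, r+8=z, u+12=g, i+8=q, t+12=f.

rzgqf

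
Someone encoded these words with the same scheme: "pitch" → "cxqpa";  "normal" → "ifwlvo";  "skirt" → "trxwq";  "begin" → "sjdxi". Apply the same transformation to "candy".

Each letter's alphabet position (a=0..z=25) is mapped through 23·x+21 mod 26 — an affine cipher.
For candy: c(2)→23·2+21≡15=p; a(0)→23·0+21≡21=v; n(13)→23·13+21≡8=i; d(3)→23·3+21≡12=m; y(24)→23·24+21≡1=b (all mod 26).

pvimb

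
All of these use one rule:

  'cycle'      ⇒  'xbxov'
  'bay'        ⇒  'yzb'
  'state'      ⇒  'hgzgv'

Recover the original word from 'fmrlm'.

Each letter is replaced by its mirror in the alphabet: a↔z, b↔y, c↔x, and so on (the Atbash cipher).
Decoding fmrlm: f↔u, m↔n, r↔i, l↔o, m↔n.

union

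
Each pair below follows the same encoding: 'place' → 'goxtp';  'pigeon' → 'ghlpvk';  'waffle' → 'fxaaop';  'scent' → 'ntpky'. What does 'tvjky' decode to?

p(15)→g(6) and l(11)→o(14) fit y≡11x+23 (mod 26); the inverse of 11 mod 26 is 19. Each letter's alphabet position (a=0..z=25) is mapped through 11·x+23 mod 26 — an affine cipher.
Undoing it on tvjky: t(19)→19·(19−23)≡2=c; v(21)→19·(21−23)≡14=o; j(9)→19·(9−23)≡20=u; k(10)→19·(10−23)≡13=n; y(24)→19·(24−23)≡19=t (all mod 26).

count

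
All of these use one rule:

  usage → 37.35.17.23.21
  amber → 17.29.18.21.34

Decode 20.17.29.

dam

The number is (letter's place in the alphabet, a=1) + 16.
Decoding 20.17.29: 20→(20−16)÷1=4=d, 17→(17−16)÷1=1=a, 29→(29−16)÷1=13=m.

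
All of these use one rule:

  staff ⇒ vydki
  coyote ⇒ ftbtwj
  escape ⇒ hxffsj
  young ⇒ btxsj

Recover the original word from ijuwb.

ferry

Shifts by position in staff: pos 0: s→v (+3), pos 1: t→y (+5), pos 2: a→d (+3), pos 3: f→k (+5) — repeating every 2. A repeating key of period 2 is used — shifts +3, +5 over and over.
Undoing it on ijuwb: i−3=f, j−5=e, u−3=r, w−5=r, b−3=y.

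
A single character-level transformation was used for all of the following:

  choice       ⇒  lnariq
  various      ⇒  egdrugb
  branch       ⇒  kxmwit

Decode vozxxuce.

It's a Vigenère-style cipher with numeric key [9,6,12]: position i shifts by key[i mod 3].
Decoding vozxxuce: v−9=m, o−6=i, z−12=n, x−9=o, x−6=r, u−12=i, c−9=t, e−6=y.

minority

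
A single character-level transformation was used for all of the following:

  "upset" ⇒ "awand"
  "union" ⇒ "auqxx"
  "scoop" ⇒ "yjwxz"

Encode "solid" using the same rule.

In upset: u→a is +6, p→w is +7, s→a is +8, e→n is +9 — the shift increases by 1 each position. The shift increases by 1 at each position, starting from +6: 6, 7, 8, ….
On solid: s+6=y, o+7=v, l+8=t, i+9=r, d+10=n.

yvtrn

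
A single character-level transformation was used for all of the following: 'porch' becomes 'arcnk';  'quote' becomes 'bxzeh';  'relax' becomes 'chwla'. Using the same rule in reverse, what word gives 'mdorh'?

Shifts by position in porch: pos 0: p→a (+11), pos 1: o→r (+3), pos 2: r→c (+11), pos 3: c→n (+11), pos 4: h→k (+3) — repeating every 3. It's a Vigenère-style cipher with numeric key [11,3,11]: position i shifts by key[i mod 3].
Decoding mdorh: m−11=b, d−3=a, o−11=d, r−11=g, h−3=e.

badge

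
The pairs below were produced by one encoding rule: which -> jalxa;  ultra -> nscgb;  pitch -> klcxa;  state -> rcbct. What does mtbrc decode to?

beast

Each letter's alphabet position (a=0..z=25) is mapped through 11·x+1 mod 26 — an affine cipher.
Decoding mtbrc: m(12)→19·(12−1)≡1=b; t(19)→19·(19−1)≡4=e; b(1)→19·(1−1)≡0=a; r(17)→19·(17−1)≡18=s; c(2)→19·(2−1)≡19=t (all mod 26).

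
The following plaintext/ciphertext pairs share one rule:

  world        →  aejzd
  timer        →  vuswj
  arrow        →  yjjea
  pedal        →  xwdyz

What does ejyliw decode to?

orange

w(22)→a(0) and o(14)→e(4) fit y≡19x+24 (mod 26); the inverse of 19 mod 26 is 11. Each letter's alphabet position (a=0..z=25) is mapped through 19·x+24 mod 26 — an affine cipher.
Decoding ejyliw: e(4)→11·(4−24)≡14=o; j(9)→11·(9−24)≡17=r; y(24)→11·(24−24)≡0=a; l(11)→11·(11−24)≡13=n; i(8)→11·(8−24)≡6=g; w(22)→11·(22−24)≡4=e (all mod 26).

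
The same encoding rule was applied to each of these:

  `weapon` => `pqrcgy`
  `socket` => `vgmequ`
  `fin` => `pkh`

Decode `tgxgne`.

clever

The output letters match the input read backwards, each shifted +2: weapon reversed is nopaew. The word is reversed, then every letter is shifted forward by 2.
Decoding tgxgne: shift back: t−2=r, g−2=e, x−2=v, g−2=e, n−2=l, e−2=c → revelc; then reverse → clever.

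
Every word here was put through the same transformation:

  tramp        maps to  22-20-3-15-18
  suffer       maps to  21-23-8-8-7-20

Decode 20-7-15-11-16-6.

t is letter #20 and maps to 22: an offset of 2. The number is (letter's place in the alphabet, a=1) + 2.
Undoing it on 20-7-15-11-16-6: 20→(20−2)÷1=18=r, 7→(7−2)÷1=5=e, 15→(15−2)÷1=13=m, 11→(11−2)÷1=9=i, 16→(16−2)÷1=14=n, 6→(6−2)÷1=4=d.

remind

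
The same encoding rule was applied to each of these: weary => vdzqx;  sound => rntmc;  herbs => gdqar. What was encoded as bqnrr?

cross

Compare letters: w→v is +25, e→d is +25, a→z is +25 — a constant shift. It's a constant shift of +25 (ROT25).
Undoing it on bqnrr: b−25=c, q−25=r, n−25=o, r−25=s, r−25=s.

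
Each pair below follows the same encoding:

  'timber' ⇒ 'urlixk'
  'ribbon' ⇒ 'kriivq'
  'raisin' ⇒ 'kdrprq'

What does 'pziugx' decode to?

This is an affine cipher: with a=0,…,z=25, each position x becomes (5x+3) mod 26.
Undoing it on pziugx: p(15)→21·(15−3)≡18=s; z(25)→21·(25−3)≡20=u; i(8)→21·(8−3)≡1=b; u(20)→21·(20−3)≡19=t; g(6)→21·(6−3)≡11=l; x(23)→21·(23−3)≡4=e (all mod 26).

subtle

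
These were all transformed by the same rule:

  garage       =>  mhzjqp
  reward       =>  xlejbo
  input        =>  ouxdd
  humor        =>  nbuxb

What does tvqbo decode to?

noise

Letter i (0-indexed) is shifted by i+6, so successive shifts are 6, 7, 8, ….
Decoding tvqbo: t−6=n, v−7=o, q−8=i, b−9=s, o−10=e.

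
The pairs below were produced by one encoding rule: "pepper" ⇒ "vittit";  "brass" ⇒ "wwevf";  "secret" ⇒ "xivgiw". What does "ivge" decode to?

The output letters match the input read backwards, each shifted +4: pepper reversed is reppep. Two steps: reverse the string, then apply a Caesar shift of +4.
Decoding ivge: shift back: i−4=e, v−4=r, g−4=c, e−4=a → erca; then reverse → acre.

acre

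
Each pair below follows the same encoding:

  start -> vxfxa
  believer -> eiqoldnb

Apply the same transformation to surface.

In start: s→v is +3, t→x is +4, a→f is +5, r→x is +6 — the shift increases by 1 each position. Each letter shifts forward by (position + 3), i.e. 3, 4, 5, … — the shift grows by one for each successive letter.
For surface: s+3=v, u+4=y, r+5=w, f+6=l, a+7=h, c+8=k, e+9=n.

vywlhkn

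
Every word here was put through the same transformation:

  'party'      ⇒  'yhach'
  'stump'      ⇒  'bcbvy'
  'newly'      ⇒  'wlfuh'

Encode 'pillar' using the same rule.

The shift depends on letter class: consonant p→y is +9, but vowel a→h is +7. The rule splits by letter class: vowels +7, consonants +9.
Applying it to pillar: p(cons)+9=y, i(vowel)+7=p, l(cons)+9=u, l(cons)+9=u, a(vowel)+7=h, r(cons)+9=a.

ypuuha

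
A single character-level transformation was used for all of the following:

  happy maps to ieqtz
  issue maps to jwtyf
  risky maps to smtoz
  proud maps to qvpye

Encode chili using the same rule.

Shifts by position in happy: pos 0: h→i (+1), pos 1: a→e (+4), pos 2: p→q (+1), pos 3: p→t (+4) — repeating every 2. The shifts repeat in a cycle of length 2: positions 0,1,… shift by +1, +4, then the pattern repeats.
On chili: c+1=d, h+4=l, i+1=j, l+4=p, i+1=j.

dljpj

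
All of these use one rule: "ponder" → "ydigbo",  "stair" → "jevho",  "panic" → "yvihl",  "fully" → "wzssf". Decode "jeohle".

strict

Each letter's alphabet position (a=0..z=25) is mapped through 21·x+21 mod 26 — an affine cipher.
Decoding jeohle: j(9)→5·(9−21)≡18=s; e(4)→5·(4−21)≡19=t; o(14)→5·(14−21)≡17=r; h(7)→5·(7−21)≡8=i; l(11)→5·(11−21)≡2=c; e(4)→5·(4−21)≡19=t (all mod 26).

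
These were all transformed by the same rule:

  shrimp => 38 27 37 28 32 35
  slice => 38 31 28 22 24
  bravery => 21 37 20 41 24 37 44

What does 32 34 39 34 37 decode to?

s is letter #19 and maps to 38: an offset of 19. Letters become their 1-based position plus 19 (so a→20, b→21, …).
Reversing it on 32 34 39 34 37: 32→(32−19)÷1=13=m, 34→(34−19)÷1=15=o, 39→(39−19)÷1=20=t, 34→(34−19)÷1=15=o, 37→(37−19)÷1=18=r.

motor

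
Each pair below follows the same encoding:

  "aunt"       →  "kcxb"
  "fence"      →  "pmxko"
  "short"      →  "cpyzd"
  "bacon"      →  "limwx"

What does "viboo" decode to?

large

A repeating key of period 2 is used — shifts +10, +8 over and over.
Decoding viboo: v−10=l, i−8=a, b−10=r, o−8=g, o−10=e.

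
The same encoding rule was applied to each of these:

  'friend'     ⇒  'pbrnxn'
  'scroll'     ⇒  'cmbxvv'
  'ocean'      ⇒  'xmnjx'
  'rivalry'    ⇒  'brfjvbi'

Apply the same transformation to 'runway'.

The shift depends on letter class: consonant f→p is +10, but vowel i→r is +9. The rule splits by letter class: vowels +9, consonants +10.
Applying it to runway: r(cons)+10=b, u(vowel)+9=d, n(cons)+10=x, w(cons)+10=g, a(vowel)+9=j, y(cons)+10=i.

bdxgji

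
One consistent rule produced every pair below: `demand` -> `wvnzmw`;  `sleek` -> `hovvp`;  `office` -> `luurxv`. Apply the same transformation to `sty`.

This is the alphabet-reversal cipher (Atbash): a becomes z, b becomes y, etc.
Applying it to sty: s↔h, t↔g, y↔b.

hgb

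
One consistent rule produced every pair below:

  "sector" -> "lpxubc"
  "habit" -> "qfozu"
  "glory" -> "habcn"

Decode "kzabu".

s(18)→l(11) and e(4)→p(15) fit y≡9x+5 (mod 26); the inverse of 9 mod 26 is 3. This is an affine cipher: with a=0,…,z=25, each position x becomes (9x+5) mod 26.
Undoing it on kzabu: k(10)→3·(10−5)≡15=p; z(25)→3·(25−5)≡8=i; a(0)→3·(0−5)≡11=l; b(1)→3·(1−5)≡14=o; u(20)→3·(20−5)≡19=t (all mod 26).

pilot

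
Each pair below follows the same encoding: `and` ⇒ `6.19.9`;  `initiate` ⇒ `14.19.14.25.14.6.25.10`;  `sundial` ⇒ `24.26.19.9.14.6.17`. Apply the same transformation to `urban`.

Letters become their 1-based position plus 5 (so a→6, b→7, …).
On urban: u=21→26, r=18→23, b=2→7, a=1→6, n=14→19.

26.23.7.6.19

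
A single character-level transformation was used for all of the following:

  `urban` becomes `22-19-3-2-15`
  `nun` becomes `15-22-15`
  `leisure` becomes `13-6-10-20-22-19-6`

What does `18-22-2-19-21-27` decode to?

u is letter #21 and maps to 22: an offset of 1. Each letter is replaced by its alphabet position (a=1..z=26) + 1.
Undoing it on 18-22-2-19-21-27: 18→(18−1)÷1=17=q, 22→(22−1)÷1=21=u, 2→(2−1)÷1=1=a, 19→(19−1)÷1=18=r, 21→(21−1)÷1=20=t, 27→(27−1)÷1=26=z.

quartz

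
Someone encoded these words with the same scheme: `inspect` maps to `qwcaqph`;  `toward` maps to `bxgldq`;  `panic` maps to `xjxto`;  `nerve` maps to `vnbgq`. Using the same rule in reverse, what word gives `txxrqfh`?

longest

Each letter shifts forward by (position + 8), i.e. 8, 9, 10, … — the shift grows by one for each successive letter.
Decoding txxrqfh: t−8=l, x−9=o, x−10=n, r−11=g, q−12=e, f−13=s, h−14=t.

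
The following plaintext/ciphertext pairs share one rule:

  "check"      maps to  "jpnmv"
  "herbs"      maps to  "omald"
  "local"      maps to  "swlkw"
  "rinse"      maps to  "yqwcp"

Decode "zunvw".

In check: c→j is +7, h→p is +8, e→n is +9, c→m is +10 — the shift increases by 1 each position. Each letter shifts forward by (position + 7), i.e. 7, 8, 9, … — the shift grows by one for each successive letter.
Decoding zunvw: z−7=s, u−8=m, n−9=e, v−10=l, w−11=l.

smell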